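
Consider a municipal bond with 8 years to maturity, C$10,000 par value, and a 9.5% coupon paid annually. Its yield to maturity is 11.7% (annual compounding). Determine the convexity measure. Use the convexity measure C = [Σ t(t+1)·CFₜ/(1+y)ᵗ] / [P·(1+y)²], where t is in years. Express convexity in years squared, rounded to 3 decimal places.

37.250

With y = 0.117:
  t   CF        PV=CF/(1+0.117)^t    t·PV        t(t+1)·PV
  1       950.00       850.4924       850.4924       1,700.9848
  2       950.00       761.4077     1,522.8154       4,568.4461
  3       950.00       681.6542     2,044.9625       8,179.8499
  4       950.00       610.2544     2,441.0176      12,205.0878
  5       950.00       546.3334     2,731.6669      16,390.0015
  6       950.00       489.1078     2,934.6467      20,542.5266
  7       950.00       437.8763     3,065.1338      24,521.0702
  8    10,950.00     4,518.4422    36,147.5379     325,327.8407
  Σ                  8,895.5683    51,738.2730     413,435.8076
P = 8,895.5683.
Convexity = Σ t(t+1)·PV / [P·(1+y)²] = 413,435.8076 / (8,895.5683 × 1.247689) = 37.25015.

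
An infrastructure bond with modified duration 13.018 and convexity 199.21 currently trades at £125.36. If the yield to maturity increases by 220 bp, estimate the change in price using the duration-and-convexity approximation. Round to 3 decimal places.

-£29.859

Duration effect: -D_mod·Δy = -13.018 × (+0.022) = -0.286396
Convexity effect: ½·C·(Δy)² = 0.5 × 199.21 × (0.022)² = +0.04820882
ΔP/P ≈ -0.286396 + 0.04820882 = -0.23818718
ΔP ≈ 125.36 × (-0.23818718) = -29.8591448848.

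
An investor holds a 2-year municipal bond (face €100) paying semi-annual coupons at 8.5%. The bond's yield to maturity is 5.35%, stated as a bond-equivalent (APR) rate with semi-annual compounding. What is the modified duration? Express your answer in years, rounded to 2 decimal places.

Periodic yield y = 0.02675. First find Macaulay duration:
  t   CF        PV=CF/(1+0.02675)^t    t·PV
  1         4.25         4.1393         4.1393
  2         4.25         4.0314         8.0629
  3         4.25         3.9264        11.7792
  4       104.25        93.8031       375.2124
  Σ                    105.9002       399.1938
P = 105.9002; Macaulay duration = 399.1938 / 105.9002 = 3.76953 half-year periods = 1.88476 years.
Modified duration = D_Mac / (1 + y) = 1.88476 / 1.02675 = 1.83566 years.

1.84 years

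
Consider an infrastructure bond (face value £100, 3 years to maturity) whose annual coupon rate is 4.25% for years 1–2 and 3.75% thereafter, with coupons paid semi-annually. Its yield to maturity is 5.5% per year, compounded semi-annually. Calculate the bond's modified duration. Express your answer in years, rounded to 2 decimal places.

Periodic yield y = 0.0275. First find Macaulay duration:
  t   CF        PV=CF/(1+0.0275)^t    t·PV
  1        2.125         2.0681         2.0681
  2        2.125         2.0128         4.0256
  3        2.125         1.9589         5.8767
  4        2.125         1.9065         7.6259
  5        1.875         1.6372         8.1858
  6      101.875        86.5718       519.4310
  Σ                     96.1553       547.2131
P = 96.1553; Macaulay duration = 547.2131 / 96.1553 = 5.69093 half-year periods = 2.84547 years.
Modified duration = D_Mac / (1 + y) = 2.84547 / 1.0275 = 2.76931 years.

2.77 years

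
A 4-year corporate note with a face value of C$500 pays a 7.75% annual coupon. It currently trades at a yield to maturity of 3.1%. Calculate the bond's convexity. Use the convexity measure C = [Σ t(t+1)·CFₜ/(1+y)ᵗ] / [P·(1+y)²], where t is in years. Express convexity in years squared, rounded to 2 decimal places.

With y = 0.031:
  t   CF        PV=CF/(1+0.031)^t    t·PV        t(t+1)·PV
  1        38.75        37.5849        37.5849          75.1697
  2        38.75        36.4548        72.9095         218.7286
  3        38.75        35.3587       106.0760         424.3038
  4       538.75       476.8180     1,907.2719       9,536.3596
  Σ                    586.2163     2,123.8423      10,254.5618
P = 586.2163.
Convexity = Σ t(t+1)·PV / [P·(1+y)²] = 10,254.5618 / (586.2163 × 1.062961) = 16.45667.

16.46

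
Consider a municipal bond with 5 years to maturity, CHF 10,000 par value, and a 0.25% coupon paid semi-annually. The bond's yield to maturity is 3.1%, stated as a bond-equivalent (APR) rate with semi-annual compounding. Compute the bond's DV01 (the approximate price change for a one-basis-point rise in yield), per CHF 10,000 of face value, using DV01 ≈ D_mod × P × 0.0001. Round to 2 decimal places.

Periodic yield y = 0.0155.
  t   CF        PV=CF/(1+0.0155)^t    t·PV
  1        12.50        12.3092        12.3092
  2        12.50        12.1213        24.2427
  3        12.50        11.9363        35.8089
  4        12.50        11.7541        47.0165
  5        12.50        11.5747        57.8736
  6        12.50        11.3980        68.3883
  7        12.50        11.2241        78.5685
  8        12.50        11.0528        88.4220
  9        12.50        10.8841        97.9565
  10   10,012.50     8,585.0584    85,850.5836
  Σ                  8,689.3130    86,361.1698
P = 8,689.3130; D_Mac = 9.93878 half-year periods = 4.96939 yrs; D_mod = 4.89354 yrs.
DV01 ≈ 4.89354 × 8,689.3130 × 0.0001 = 4.252150.

CHF 4.25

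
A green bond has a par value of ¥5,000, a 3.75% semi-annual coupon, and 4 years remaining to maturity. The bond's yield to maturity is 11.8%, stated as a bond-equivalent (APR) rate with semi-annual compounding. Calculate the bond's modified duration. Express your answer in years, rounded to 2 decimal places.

Periodic yield y = 0.059. First find Macaulay duration:
  t   CF        PV=CF/(1+0.059)^t    t·PV
  1        93.75        88.5269        88.5269
  2        93.75        83.5948       167.1896
  3        93.75        78.9375       236.8125
  4        93.75        74.5397       298.1587
  5        93.75        70.3868       351.9342
  6        93.75        66.4654       398.7923
  7        93.75        62.7624       439.3368
  8     5,093.75     3,220.1043    25,760.8348
  Σ                  3,745.3179    27,741.5858
P = 3,745.3179; Macaulay duration = 27,741.5858 / 3,745.3179 = 7.40700 half-year periods = 3.70350 years.
Modified duration = D_Mac / (1 + y) = 3.70350 / 1.059 = 3.49717 years.

3.50 years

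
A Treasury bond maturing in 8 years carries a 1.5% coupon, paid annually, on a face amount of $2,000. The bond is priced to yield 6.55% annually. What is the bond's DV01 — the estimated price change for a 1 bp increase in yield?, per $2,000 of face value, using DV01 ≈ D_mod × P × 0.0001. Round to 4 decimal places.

Periodic yield y = 0.0655.
  t   CF        PV=CF/(1+0.0655)^t    t·PV
  1        30.00        28.1558        28.1558
  2        30.00        26.4250        52.8499
  3        30.00        24.8005        74.4016
  4        30.00        23.2760        93.1038
  5        30.00        21.8451       109.2255
  6        30.00        20.5022       123.0132
  7        30.00        19.2419       134.6930
  8     2,030.00     1,221.9921     9,775.9370
  Σ                  1,386.2385    10,391.3798
P = 1,386.2385; D_Mac = 7.49610 yrs; D_mod = 7.03529 yrs.
DV01 ≈ 7.03529 × 1,386.2385 × 0.0001 = 0.975259.

$0.9753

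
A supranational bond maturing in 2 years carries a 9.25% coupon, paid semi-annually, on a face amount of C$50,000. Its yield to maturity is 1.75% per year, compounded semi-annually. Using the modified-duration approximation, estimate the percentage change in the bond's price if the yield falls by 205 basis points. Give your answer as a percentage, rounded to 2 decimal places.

+3.82%

Periodic yield y = 0.00875. Modified duration first:
  t   CF        PV=CF/(1+0.00875)^t    t·PV
  1     2,312.50     2,292.4411     2,292.4411
  2     2,312.50     2,272.5563     4,545.1125
  3     2,312.50     2,252.8439     6,758.5317
  4    52,312.50    50,520.9239   202,083.6957
  Σ                 57,338.7652   215,679.7811
P = 57,338.7652; D_Mac = 3.76150 half-year periods = 1.88075 yrs; D_mod = 1.88075/(1+0.00875) = 1.86444 yrs.
ΔP/P ≈ -D_mod · Δy = -1.86444 × (-0.0205) = +0.038221 = +3.8221%.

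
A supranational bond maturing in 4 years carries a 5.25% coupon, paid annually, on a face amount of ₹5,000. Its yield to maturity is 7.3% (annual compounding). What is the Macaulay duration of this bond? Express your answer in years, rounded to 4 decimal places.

Periodic yield y = 0.073. Discount each cash flow and weight by its year:
  t   CF        PV=CF/(1+0.073)^t    t·PV
  1       262.50       244.6412       244.6412
  2       262.50       227.9974       455.9948
  3       262.50       212.4859       637.4577
  4     5,262.50     3,970.0248    15,880.0992
  Σ                  4,655.1493    17,218.1929
Price P = Σ PV = 4,655.1493.
Macaulay duration = Σ(t·PV) / P = 17,218.1929 / 4,655.1493 = 3.69874 years.

3.6987 years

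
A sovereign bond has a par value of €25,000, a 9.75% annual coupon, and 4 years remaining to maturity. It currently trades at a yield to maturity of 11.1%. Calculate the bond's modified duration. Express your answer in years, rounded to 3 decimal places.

3.138 years

Periodic yield y = 0.111. First find Macaulay duration:
  t   CF        PV=CF/(1+0.111)^t    t·PV
  1     2,437.50     2,193.9694     2,193.9694
  2     2,437.50     1,974.7699     3,949.5399
  3     2,437.50     1,777.4707     5,332.4121
  4    27,437.50    18,008.9462    72,035.7850
  Σ                 23,955.1563    83,511.7063
P = 23,955.1563; Macaulay duration = 83,511.7063 / 23,955.1563 = 3.48617 years.
Modified duration = D_Mac / (1 + y) = 3.48617 / 1.111 = 3.13787 years.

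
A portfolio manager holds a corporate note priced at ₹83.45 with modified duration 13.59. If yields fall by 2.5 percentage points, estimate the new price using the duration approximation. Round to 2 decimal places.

₹111.80

Duration approximation: ΔP/P ≈ -D_mod · Δy = -13.59 × (-0.025) = +0.339750.
New price ≈ 83.45 × (1 + 0.339750) = 111.8021375.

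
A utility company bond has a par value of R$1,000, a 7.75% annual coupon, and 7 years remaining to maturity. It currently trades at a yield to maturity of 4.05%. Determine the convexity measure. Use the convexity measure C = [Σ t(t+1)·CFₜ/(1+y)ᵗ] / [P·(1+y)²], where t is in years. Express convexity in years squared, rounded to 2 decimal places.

39.99

With y = 0.0405:
  t   CF        PV=CF/(1+0.0405)^t    t·PV        t(t+1)·PV
  1        77.50        74.4834        74.4834         148.9668
  2        77.50        71.5843       143.1685         429.5056
  3        77.50        68.7979       206.3938         825.5753
  4        77.50        66.1201       264.4803       1,322.4016
  5        77.50        63.5464       317.7322       1,906.3934
  6        77.50        61.0730       366.4380       2,565.0657
  7     1,077.50       816.0611     5,712.4278      45,699.4227
  Σ                  1,221.6663     7,085.1241      52,897.3311
P = 1,221.6663.
Convexity = Σ t(t+1)·PV / [P·(1+y)²] = 52,897.3311 / (1,221.6663 × 1.082640) = 39.99420.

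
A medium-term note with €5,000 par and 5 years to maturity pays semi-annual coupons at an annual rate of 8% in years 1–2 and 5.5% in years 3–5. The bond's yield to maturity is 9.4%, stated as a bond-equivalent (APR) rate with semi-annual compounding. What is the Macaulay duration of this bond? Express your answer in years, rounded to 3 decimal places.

Periodic yield y = 0.047. Discount each cash flow and weight by its period:
  t   CF        PV=CF/(1+0.047)^t    t·PV
  1       200.00       191.0220       191.0220
  2       200.00       182.4470       364.8939
  3       200.00       174.2569       522.7707
  4       200.00       166.4345       665.7379
  5       137.50       109.2872       546.4360
  6       137.50       104.3813       626.2877
  7       137.50        99.6956       697.8691
  8       137.50        95.2202       761.7619
  9       137.50        90.9458       818.5120
  10    5,137.50     3,245.5254    32,455.2544
  Σ                  4,459.2158    37,650.5455
Price P = Σ PV = 4,459.2158.
Macaulay duration = Σ(t·PV) / P = 37,650.5455 / 4,459.2158 = 8.44331 half-year periods.
In years: 8.44331 / 2 = 4.22166 years.

4.222 years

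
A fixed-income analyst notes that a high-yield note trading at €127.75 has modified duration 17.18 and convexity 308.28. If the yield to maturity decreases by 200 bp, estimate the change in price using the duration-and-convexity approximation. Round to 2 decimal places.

Duration effect: -D_mod·Δy = -17.18 × (-0.02) = +0.343600
Convexity effect: ½·C·(Δy)² = 0.5 × 308.28 × (-0.02)² = +0.0616560
ΔP/P ≈ +0.343600 + 0.0616560 = +0.405256
ΔP ≈ 127.75 × (+0.405256) = +51.771454.

+€51.77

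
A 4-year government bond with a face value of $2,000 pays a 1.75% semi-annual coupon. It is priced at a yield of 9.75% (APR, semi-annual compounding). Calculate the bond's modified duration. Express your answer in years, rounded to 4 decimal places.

Periodic yield y = 0.04875. First find Macaulay duration:
  t   CF        PV=CF/(1+0.04875)^t    t·PV
  1        17.50        16.6865        16.6865
  2        17.50        15.9109        31.8218
  3        17.50        15.1713        45.5138
  4        17.50        14.4661        57.8642
  5        17.50        13.7936        68.9681
  6        17.50        13.1524        78.9146
  7        17.50        12.5411        87.7874
  8     2,017.50     1,378.5983    11,028.7868
  Σ                  1,480.3202    11,416.3432
P = 1,480.3202; Macaulay duration = 11,416.3432 / 1,480.3202 = 7.71208 half-year periods = 3.85604 years.
Modified duration = D_Mac / (1 + y) = 3.85604 / 1.04875 = 3.67679 years.

3.6768 years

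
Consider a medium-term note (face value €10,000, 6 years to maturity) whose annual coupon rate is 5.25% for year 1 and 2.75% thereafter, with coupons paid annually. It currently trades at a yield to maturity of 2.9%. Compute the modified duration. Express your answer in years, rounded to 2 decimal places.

5.35 years

Periodic yield y = 0.029. First find Macaulay duration:
  t   CF        PV=CF/(1+0.029)^t    t·PV
  1       525.00       510.2041       510.2041
  2       275.00       259.7179       519.4359
  3       275.00       252.3984       757.1952
  4       275.00       245.2851       981.1405
  5       275.00       238.3723     1,191.8616
  6    10,275.00     8,655.4486    51,932.6916
  Σ                 10,161.4264    55,892.5288
P = 10,161.4264; Macaulay duration = 55,892.5288 / 10,161.4264 = 5.50046 years.
Modified duration = D_Mac / (1 + y) = 5.50046 / 1.029 = 5.34544 years.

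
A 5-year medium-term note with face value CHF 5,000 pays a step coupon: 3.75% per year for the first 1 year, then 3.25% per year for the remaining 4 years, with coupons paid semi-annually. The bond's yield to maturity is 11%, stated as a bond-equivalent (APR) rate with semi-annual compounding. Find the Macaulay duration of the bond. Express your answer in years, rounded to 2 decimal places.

4.55 years

Periodic yield y = 0.055. Discount each cash flow and weight by its period:
  t   CF        PV=CF/(1+0.055)^t    t·PV
  1        93.75        88.8626        88.8626
  2        93.75        84.2299       168.4598
  3        81.25        69.1936       207.5808
  4        81.25        65.5864       262.3454
  5        81.25        62.1672       310.8358
  6        81.25        58.9262       353.5573
  7        81.25        55.8542       390.9797
  8        81.25        52.9424       423.5393
  9        81.25        50.1824       451.6414
  10    5,081.25     2,974.7191    29,747.1913
  Σ                  3,562.6640    32,404.9935
Price P = Σ PV = 3,562.6640.
Macaulay duration = Σ(t·PV) / P = 32,404.9935 / 3,562.6640 = 9.09572 half-year periods.
In years: 9.09572 / 2 = 4.54786 years.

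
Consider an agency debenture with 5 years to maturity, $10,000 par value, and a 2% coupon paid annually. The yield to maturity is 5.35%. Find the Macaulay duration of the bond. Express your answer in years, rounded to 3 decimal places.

4.789 years

Periodic yield y = 0.0535. Discount each cash flow and weight by its year:
  t   CF        PV=CF/(1+0.0535)^t    t·PV
  1       200.00       189.8434       189.8434
  2       200.00       180.2025       360.4051
  3       200.00       171.0513       513.1539
  4       200.00       162.3648       649.4591
  5    10,200.00     7,860.0892    39,300.4458
  Σ                  8,563.5512    41,013.3073
Price P = Σ PV = 8,563.5512.
Macaulay duration = Σ(t·PV) / P = 41,013.3073 / 8,563.5512 = 4.78929 years.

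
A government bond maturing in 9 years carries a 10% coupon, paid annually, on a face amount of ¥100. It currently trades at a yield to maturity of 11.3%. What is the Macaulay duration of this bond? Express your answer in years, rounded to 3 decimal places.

6.229 years

Periodic yield y = 0.113. Discount each cash flow and weight by its year:
  t   CF        PV=CF/(1+0.113)^t    t·PV
  1        10.00         8.9847         8.9847
  2        10.00         8.0725        16.1451
  3        10.00         7.2529        21.7588
  4        10.00         6.5166        26.0663
  5        10.00         5.8550        29.2748
  6        10.00         5.2605        31.5631
  7        10.00         4.7264        33.0851
  8        10.00         4.2466        33.9726
  9       110.00        41.9697       377.7276
  Σ                     92.8850       578.5781
Price P = Σ PV = 92.8850.
Macaulay duration = Σ(t·PV) / P = 578.5781 / 92.8850 = 6.22897 years.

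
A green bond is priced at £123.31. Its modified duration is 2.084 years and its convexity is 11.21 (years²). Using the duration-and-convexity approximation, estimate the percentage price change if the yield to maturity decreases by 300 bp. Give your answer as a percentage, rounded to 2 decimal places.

+6.76%

Duration effect: -D_mod·Δy = -2.084 × (-0.03) = +0.062520
Convexity effect: ½·C·(Δy)² = 0.5 × 11.21 × (-0.03)² = +0.0050445
ΔP/P ≈ +0.062520 + 0.0050445 = +0.0675645
= +6.75645%.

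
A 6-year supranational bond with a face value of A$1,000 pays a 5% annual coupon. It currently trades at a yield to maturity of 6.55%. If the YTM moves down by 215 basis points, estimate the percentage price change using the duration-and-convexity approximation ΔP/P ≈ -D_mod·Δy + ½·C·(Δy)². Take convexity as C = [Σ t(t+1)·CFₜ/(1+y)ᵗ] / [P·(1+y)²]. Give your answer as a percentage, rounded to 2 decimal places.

With y = 0.0655:
  t   CF        PV=CF/(1+0.0655)^t    t·PV        t(t+1)·PV
  1        50.00        46.9263        46.9263          93.8527
  2        50.00        44.0416        88.0832         264.2496
  3        50.00        41.3342       124.0026         496.0105
  4        50.00        38.7933       155.1730         775.8650
  5        50.00        36.4085       182.0425       1,092.2549
  6     1,050.00       717.5771     4,305.4626      30,138.2385
  Σ                    925.0810     4,901.6903      32,860.4712
P = 925.0810; D_Mac = 5.29866 yrs; D_mod = 4.97293 yrs; C = 31.28867.
Duration effect: -4.97293 × (-0.0215) = +0.106918
Convexity effect: 0.5 × 31.28867 × (-0.0215)² = +0.0072316
ΔP/P ≈ +0.106918 + 0.0072316 = +0.114150 = +11.4150%.

+11.41%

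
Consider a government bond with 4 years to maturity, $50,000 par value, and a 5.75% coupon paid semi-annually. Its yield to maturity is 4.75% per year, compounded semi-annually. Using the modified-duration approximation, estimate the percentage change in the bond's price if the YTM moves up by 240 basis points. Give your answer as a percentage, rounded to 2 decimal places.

-8.53%

Periodic yield y = 0.02375. Modified duration first:
  t   CF        PV=CF/(1+0.02375)^t    t·PV
  1     1,437.50     1,404.1514     1,404.1514
  2     1,437.50     1,371.5765     2,743.1529
  3     1,437.50     1,339.7572     4,019.2717
  4     1,437.50     1,308.6762     5,234.7047
  5     1,437.50     1,278.3162     6,391.5808
  6     1,437.50     1,248.6605     7,491.9628
  7     1,437.50     1,219.6928     8,537.8494
  8    51,437.50    42,631.2959   341,050.3672
  Σ                 51,802.1266   376,873.0409
P = 51,802.1266; D_Mac = 7.27524 half-year periods = 3.63762 yrs; D_mod = 3.63762/(1+0.02375) = 3.55323 yrs.
ΔP/P ≈ -D_mod · Δy = -3.55323 × (+0.024) = -0.085278 = -8.5278%.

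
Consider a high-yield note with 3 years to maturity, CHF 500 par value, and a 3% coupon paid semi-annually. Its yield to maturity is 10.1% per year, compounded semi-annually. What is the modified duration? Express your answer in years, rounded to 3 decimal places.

2.739 years

Periodic yield y = 0.0505. First find Macaulay duration:
  t   CF        PV=CF/(1+0.0505)^t    t·PV
  1         7.50         7.1395         7.1395
  2         7.50         6.7962        13.5925
  3         7.50         6.4695        19.4086
  4         7.50         6.1585        24.6341
  5         7.50         5.8625        29.3124
  6       507.50       377.6241     2,265.7446
  Σ                    410.0503     2,359.8317
P = 410.0503; Macaulay duration = 2,359.8317 / 410.0503 = 5.75498 half-year periods = 2.87749 years.
Modified duration = D_Mac / (1 + y) = 2.87749 / 1.0505 = 2.73916 years.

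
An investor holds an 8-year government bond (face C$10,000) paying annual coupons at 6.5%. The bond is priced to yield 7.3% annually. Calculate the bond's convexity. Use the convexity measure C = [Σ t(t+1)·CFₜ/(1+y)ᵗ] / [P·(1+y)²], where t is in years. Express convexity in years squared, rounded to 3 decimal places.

With y = 0.073:
  t   CF        PV=CF/(1+0.073)^t    t·PV        t(t+1)·PV
  1       650.00       605.7782       605.7782       1,211.5564
  2       650.00       564.5650     1,129.1299       3,387.3897
  3       650.00       526.1556     1,578.4668       6,313.8671
  4       650.00       490.3594     1,961.4374       9,807.1872
  5       650.00       456.9985     2,284.9924      13,709.9541
  6       650.00       425.9072     2,555.4435      17,888.1042
  7       650.00       396.9313     2,778.5188      22,228.1506
  8    10,650.00     6,061.1053    48,488.8427     436,399.5846
  Σ                  9,527.8004    61,382.6097     510,945.7938
P = 9,527.8004.
Convexity = Σ t(t+1)·PV / [P·(1+y)²] = 510,945.7938 / (9,527.8004 × 1.151329) = 46.57820.

46.578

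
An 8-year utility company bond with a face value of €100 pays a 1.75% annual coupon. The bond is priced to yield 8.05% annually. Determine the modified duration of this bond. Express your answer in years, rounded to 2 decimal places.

Periodic yield y = 0.0805. First find Macaulay duration:
  t   CF        PV=CF/(1+0.0805)^t    t·PV
  1         1.75         1.6196         1.6196
  2         1.75         1.4990         2.9979
  3         1.75         1.3873         4.1618
  4         1.75         1.2839         5.1357
  5         1.75         1.1883         5.9413
  6         1.75         1.0997         6.5984
  7         1.75         1.0178         7.1246
  8       101.75        54.7692       438.1534
  Σ                     63.8648       471.7329
P = 63.8648; Macaulay duration = 471.7329 / 63.8648 = 7.38643 years.
Modified duration = D_Mac / (1 + y) = 7.38643 / 1.0805 = 6.83613 years.

6.84 years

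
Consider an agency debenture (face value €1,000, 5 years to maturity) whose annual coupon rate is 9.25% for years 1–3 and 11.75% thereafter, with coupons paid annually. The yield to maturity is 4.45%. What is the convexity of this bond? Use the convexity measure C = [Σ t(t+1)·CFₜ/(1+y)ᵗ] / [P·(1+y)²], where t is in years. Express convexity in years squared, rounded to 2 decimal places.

22.40

With y = 0.0445:
  t   CF        PV=CF/(1+0.0445)^t    t·PV        t(t+1)·PV
  1        92.50        88.5591        88.5591         177.1182
  2        92.50        84.7861       169.5723         508.7168
  3        92.50        81.1739       243.5217         974.0868
  4       117.50        98.7198       394.8790       1,974.3952
  5     1,117.50       898.8874     4,494.4372      26,966.6231
  Σ                  1,252.1263     5,390.9693      30,600.9401
P = 1,252.1263.
Convexity = Σ t(t+1)·PV / [P·(1+y)²] = 30,600.9401 / (1,252.1263 × 1.090980) = 22.40112.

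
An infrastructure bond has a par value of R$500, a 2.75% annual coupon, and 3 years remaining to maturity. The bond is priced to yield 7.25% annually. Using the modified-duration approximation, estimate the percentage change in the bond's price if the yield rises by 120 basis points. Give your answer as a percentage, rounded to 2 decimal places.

-3.26%

Periodic yield y = 0.0725. Modified duration first:
  t   CF        PV=CF/(1+0.0725)^t    t·PV
  1        13.75        12.8205        12.8205
  2        13.75        11.9539        23.9077
  3       513.75       416.4472     1,249.3416
  Σ                    441.2216     1,286.0698
P = 441.2216; D_Mac = 2.91479 yrs; D_mod = 2.91479/(1+0.0725) = 2.71776 yrs.
ΔP/P ≈ -D_mod · Δy = -2.71776 × (+0.012) = -0.032613 = -3.2613%.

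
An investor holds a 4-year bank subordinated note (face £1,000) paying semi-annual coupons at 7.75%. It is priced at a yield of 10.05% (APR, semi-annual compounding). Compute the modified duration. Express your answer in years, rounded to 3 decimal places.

Periodic yield y = 0.05025. First find Macaulay duration:
  t   CF        PV=CF/(1+0.05025)^t    t·PV
  1        38.75        36.8960        36.8960
  2        38.75        35.1307        70.2613
  3        38.75        33.4498       100.3494
  4        38.75        31.8494       127.3975
  5        38.75        30.3255       151.6276
  6        38.75        28.8746       173.2474
  7        38.75        27.4930       192.4513
  8     1,038.75       701.7291     5,613.8332
  Σ                    925.7481     6,466.0638
P = 925.7481; Macaulay duration = 6,466.0638 / 925.7481 = 6.98469 half-year periods = 3.49235 years.
Modified duration = D_Mac / (1 + y) = 3.49235 / 1.05025 = 3.32525 years.

3.325 years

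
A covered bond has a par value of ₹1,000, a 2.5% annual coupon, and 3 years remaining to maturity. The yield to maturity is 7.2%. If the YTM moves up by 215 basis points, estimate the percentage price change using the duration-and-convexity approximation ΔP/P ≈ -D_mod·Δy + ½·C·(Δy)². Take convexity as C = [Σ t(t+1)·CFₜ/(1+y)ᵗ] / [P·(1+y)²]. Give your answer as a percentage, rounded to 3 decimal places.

With y = 0.072:
  t   CF        PV=CF/(1+0.072)^t    t·PV        t(t+1)·PV
  1        25.00        23.3209        23.3209          46.6418
  2        25.00        21.7546        43.5091         130.5274
  3     1,025.00       832.0310     2,496.0930       9,984.3720
  Σ                    877.1065     2,562.9230      10,161.5412
P = 877.1065; D_Mac = 2.92202 yrs; D_mod = 2.72577 yrs; C = 10.08133.
Duration effect: -2.72577 × (+0.0215) = -0.058604
Convexity effect: 0.5 × 10.08133 × (0.0215)² = +0.0023300
ΔP/P ≈ -0.058604 + 0.0023300 = -0.056274 = -5.6274%.

-5.627%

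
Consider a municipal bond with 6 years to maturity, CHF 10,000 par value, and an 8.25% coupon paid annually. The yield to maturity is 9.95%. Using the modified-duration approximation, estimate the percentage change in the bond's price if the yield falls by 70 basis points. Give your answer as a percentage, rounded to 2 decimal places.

Periodic yield y = 0.0995. Modified duration first:
  t   CF        PV=CF/(1+0.0995)^t    t·PV
  1       825.00       750.3411       750.3411
  2       825.00       682.4384     1,364.8769
  3       825.00       620.6807     1,862.0421
  4       825.00       564.5118     2,258.0471
  5       825.00       513.4259     2,567.1295
  6    10,825.00     6,127.1216    36,762.7299
  Σ                  9,258.5196    45,565.1666
P = 9,258.5196; D_Mac = 4.92143 yrs; D_mod = 4.92143/(1+0.0995) = 4.47606 yrs.
ΔP/P ≈ -D_mod · Δy = -4.47606 × (-0.007) = +0.031332 = +3.1332%.

+3.13%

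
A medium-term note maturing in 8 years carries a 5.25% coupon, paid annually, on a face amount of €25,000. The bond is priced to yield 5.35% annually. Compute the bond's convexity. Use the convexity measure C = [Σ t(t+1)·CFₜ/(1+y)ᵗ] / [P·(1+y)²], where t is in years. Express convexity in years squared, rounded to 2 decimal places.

51.31

With y = 0.0535:
  t   CF        PV=CF/(1+0.0535)^t    t·PV        t(t+1)·PV
  1     1,312.50     1,245.8472     1,245.8472       2,491.6944
  2     1,312.50     1,182.5792     2,365.1584       7,095.4751
  3     1,312.50     1,122.5241     3,367.5724      13,470.2898
  4     1,312.50     1,065.5189     4,262.0755      21,310.3777
  5     1,312.50     1,011.4085     5,057.0427      30,342.2559
  6     1,312.50       960.0461     5,760.2764      40,321.9348
  7     1,312.50       911.2919     6,379.0436      51,032.3490
  8    26,312.50    17,341.4654   138,731.7232   1,248,585.5085
  Σ                 24,840.6813   167,168.7394   1,414,649.8852
P = 24,840.6813.
Convexity = Σ t(t+1)·PV / [P·(1+y)²] = 1,414,649.8852 / (24,840.6813 × 1.109862) = 51.31170.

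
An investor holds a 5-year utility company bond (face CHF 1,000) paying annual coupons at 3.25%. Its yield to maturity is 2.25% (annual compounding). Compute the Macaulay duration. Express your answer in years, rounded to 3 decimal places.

Periodic yield y = 0.0225. Discount each cash flow and weight by its year:
  t   CF        PV=CF/(1+0.0225)^t    t·PV
  1        32.50        31.7848        31.7848
  2        32.50        31.0854        62.1708
  3        32.50        30.4014        91.2042
  4        32.50        29.7324       118.9296
  5     1,032.50       923.7905     4,618.9523
  Σ                  1,046.7945     4,923.0418
Price P = Σ PV = 1,046.7945.
Macaulay duration = Σ(t·PV) / P = 4,923.0418 / 1,046.7945 = 4.70297 years.

4.703 years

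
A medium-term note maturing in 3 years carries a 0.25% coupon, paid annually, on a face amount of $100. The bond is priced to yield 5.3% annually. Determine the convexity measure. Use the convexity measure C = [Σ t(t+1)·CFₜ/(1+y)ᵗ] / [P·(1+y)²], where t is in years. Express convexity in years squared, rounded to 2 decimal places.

10.78

With y = 0.053:
  t   CF        PV=CF/(1+0.053)^t    t·PV        t(t+1)·PV
  1         0.25         0.2374         0.2374           0.4748
  2         0.25         0.2255         0.4509           1.3528
  3       100.25        85.8617       257.5850       1,030.3399
  Σ                     86.3245       258.2733       1,032.1675
P = 86.3245.
Convexity = Σ t(t+1)·PV / [P·(1+y)²] = 1,032.1675 / (86.3245 × 1.108809) = 10.78349.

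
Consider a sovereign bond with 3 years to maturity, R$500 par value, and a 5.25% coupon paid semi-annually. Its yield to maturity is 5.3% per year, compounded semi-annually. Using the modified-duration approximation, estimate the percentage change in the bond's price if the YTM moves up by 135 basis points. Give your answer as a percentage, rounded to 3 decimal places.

Periodic yield y = 0.0265. Modified duration first:
  t   CF        PV=CF/(1+0.0265)^t    t·PV
  1       13.125        12.7862        12.7862
  2       13.125        12.4561        24.9122
  3       13.125        12.1345        36.4035
  4       13.125        11.8213        47.2850
  5       13.125        11.5161        57.5804
  6      513.125       438.6008     2,631.6050
  Σ                    499.3149     2,810.5723
P = 499.3149; D_Mac = 5.62886 half-year periods = 2.81443 yrs; D_mod = 2.81443/(1+0.0265) = 2.74177 yrs.
ΔP/P ≈ -D_mod · Δy = -2.74177 × (+0.0135) = -0.037014 = -3.7014%.

-3.701%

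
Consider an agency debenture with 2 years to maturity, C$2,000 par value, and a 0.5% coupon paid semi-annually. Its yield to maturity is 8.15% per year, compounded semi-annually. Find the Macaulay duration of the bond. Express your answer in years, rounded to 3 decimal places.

1.992 years

Periodic yield y = 0.04075. Discount each cash flow and weight by its period:
  t   CF        PV=CF/(1+0.04075)^t    t·PV
  1         5.00         4.8042         4.8042
  2         5.00         4.6161         9.2322
  3         5.00         4.4354        13.3061
  4     2,005.00     1,708.9474     6,835.7896
  Σ                  1,722.8031     6,863.1323
Price P = Σ PV = 1,722.8031.
Macaulay duration = Σ(t·PV) / P = 6,863.1323 / 1,722.8031 = 3.98370 half-year periods.
In years: 3.98370 / 2 = 1.99185 years.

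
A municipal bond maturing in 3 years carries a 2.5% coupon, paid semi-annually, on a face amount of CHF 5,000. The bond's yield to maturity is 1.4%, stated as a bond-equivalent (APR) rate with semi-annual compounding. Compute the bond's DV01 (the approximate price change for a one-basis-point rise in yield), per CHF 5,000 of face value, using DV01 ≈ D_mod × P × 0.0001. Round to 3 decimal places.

Periodic yield y = 0.007.
  t   CF        PV=CF/(1+0.007)^t    t·PV
  1        62.50        62.0655        62.0655
  2        62.50        61.6341       123.2682
  3        62.50        61.2057       183.6170
  4        62.50        60.7802       243.1208
  5        62.50        60.3577       301.7885
  6     5,062.50     4,854.9886    29,129.9315
  Σ                  5,161.0318    30,043.7915
P = 5,161.0318; D_Mac = 5.82128 half-year periods = 2.91064 yrs; D_mod = 2.89041 yrs.
DV01 ≈ 2.89041 × 5,161.0318 × 0.0001 = 1.491747.

CHF 1.492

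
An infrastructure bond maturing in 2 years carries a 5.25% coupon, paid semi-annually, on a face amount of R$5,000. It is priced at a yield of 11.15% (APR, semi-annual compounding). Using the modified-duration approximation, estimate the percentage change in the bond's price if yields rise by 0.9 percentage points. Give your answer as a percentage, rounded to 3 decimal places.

-1.637%

Periodic yield y = 0.05575. Modified duration first:
  t   CF        PV=CF/(1+0.05575)^t    t·PV
  1       131.25       124.3192       124.3192
  2       131.25       117.7544       235.5088
  3       131.25       111.5363       334.6088
  4     5,131.25     4,130.2735    16,521.0941
  Σ                  4,483.8834    17,215.5309
P = 4,483.8834; D_Mac = 3.83942 half-year periods = 1.91971 yrs; D_mod = 1.91971/(1+0.05575) = 1.81834 yrs.
ΔP/P ≈ -D_mod · Δy = -1.81834 × (+0.009) = -0.016365 = -1.6365%.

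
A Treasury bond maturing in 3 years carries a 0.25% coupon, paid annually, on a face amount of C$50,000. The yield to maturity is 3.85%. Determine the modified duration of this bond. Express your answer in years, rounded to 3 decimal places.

2.881 years

Periodic yield y = 0.0385. First find Macaulay duration:
  t   CF        PV=CF/(1+0.0385)^t    t·PV
  1       125.00       120.3659       120.3659
  2       125.00       115.9036       231.8072
  3    50,125.00    44,754.3118   134,262.9353
  Σ                 44,990.5813   134,615.1085
P = 44,990.5813; Macaulay duration = 134,615.1085 / 44,990.5813 = 2.99207 years.
Modified duration = D_Mac / (1 + y) = 2.99207 / 1.0385 = 2.88115 years.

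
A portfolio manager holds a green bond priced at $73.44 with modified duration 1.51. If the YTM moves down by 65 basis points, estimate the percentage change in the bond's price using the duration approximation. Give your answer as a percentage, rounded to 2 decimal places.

Duration approximation: ΔP/P ≈ -D_mod · Δy = -1.51 × (-0.0065) = +0.009815.
As a percentage: +0.9815%.

+0.98%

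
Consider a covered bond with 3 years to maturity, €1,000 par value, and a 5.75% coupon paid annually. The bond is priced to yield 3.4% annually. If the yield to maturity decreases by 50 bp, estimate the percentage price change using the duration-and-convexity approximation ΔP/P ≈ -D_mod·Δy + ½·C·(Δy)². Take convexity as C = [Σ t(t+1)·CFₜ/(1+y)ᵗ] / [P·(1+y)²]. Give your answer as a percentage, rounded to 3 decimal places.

With y = 0.034:
  t   CF        PV=CF/(1+0.034)^t    t·PV        t(t+1)·PV
  1        57.50        55.6093        55.6093         111.2186
  2        57.50        53.7807       107.5615         322.6844
  3     1,057.50       956.5744     2,869.7232      11,478.8930
  Σ                  1,065.9644     3,032.8940      11,912.7960
P = 1,065.9644; D_Mac = 2.84521 yrs; D_mod = 2.75165 yrs; C = 10.45273.
Duration effect: -2.75165 × (-0.005) = +0.013758
Convexity effect: 0.5 × 10.45273 × (-0.005)² = +0.0001307
ΔP/P ≈ +0.013758 + 0.0001307 = +0.013889 = +1.3889%.

+1.389%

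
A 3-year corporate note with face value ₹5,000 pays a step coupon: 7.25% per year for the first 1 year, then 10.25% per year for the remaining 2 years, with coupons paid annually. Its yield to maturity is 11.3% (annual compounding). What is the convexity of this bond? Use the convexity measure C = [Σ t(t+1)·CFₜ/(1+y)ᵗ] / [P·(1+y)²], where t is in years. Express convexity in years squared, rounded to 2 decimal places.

With y = 0.113:
  t   CF        PV=CF/(1+0.113)^t    t·PV        t(t+1)·PV
  1       362.50       325.6963       325.6963         651.3926
  2       512.50       413.7172       827.4343       2,482.3030
  3     5,512.50     3,998.1871    11,994.5612      47,978.2447
  Σ                  4,737.6005    13,147.6918      51,111.9404
P = 4,737.6005.
Convexity = Σ t(t+1)·PV / [P·(1+y)²] = 51,111.9404 / (4,737.6005 × 1.238769) = 8.70911.

8.71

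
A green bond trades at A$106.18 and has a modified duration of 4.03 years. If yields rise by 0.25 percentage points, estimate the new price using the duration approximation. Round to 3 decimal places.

Duration approximation: ΔP/P ≈ -D_mod · Δy = -4.03 × (+0.0025) = -0.010075.
New price ≈ 106.18 × (1 - 0.010075) = 105.1102365.

A$105.110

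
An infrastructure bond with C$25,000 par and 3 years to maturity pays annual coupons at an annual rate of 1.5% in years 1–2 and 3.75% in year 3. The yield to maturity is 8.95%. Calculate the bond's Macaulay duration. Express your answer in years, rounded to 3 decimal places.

2.952 years

Periodic yield y = 0.0895. Discount each cash flow and weight by its year:
  t   CF        PV=CF/(1+0.0895)^t    t·PV
  1       375.00       344.1946       344.1946
  2       375.00       315.9198       631.8395
  3    25,937.50    20,056.0965    60,168.2895
  Σ                 20,716.2108    61,144.3236
Price P = Σ PV = 20,716.2108.
Macaulay duration = Σ(t·PV) / P = 61,144.3236 / 20,716.2108 = 2.95152 years.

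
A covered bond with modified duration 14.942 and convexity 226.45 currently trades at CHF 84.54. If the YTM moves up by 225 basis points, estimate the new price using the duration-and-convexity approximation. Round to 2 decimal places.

CHF 60.96

Duration effect: -D_mod·Δy = -14.942 × (+0.0225) = -0.336195
Convexity effect: ½·C·(Δy)² = 0.5 × 226.45 × (0.0225)² = +0.05732015625
ΔP/P ≈ -0.336195 + 0.05732015625 = -0.27887484375
New price ≈ 84.54 × (1 - 0.27887484375) = 60.963920709375.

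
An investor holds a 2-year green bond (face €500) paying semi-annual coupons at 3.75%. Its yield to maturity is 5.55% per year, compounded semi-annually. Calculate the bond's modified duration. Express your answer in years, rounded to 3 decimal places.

Periodic yield y = 0.02775. First find Macaulay duration:
  t   CF        PV=CF/(1+0.02775)^t    t·PV
  1        9.375         9.1219         9.1219
  2        9.375         8.8756        17.7511
  3        9.375         8.6359        25.9078
  4      509.375       456.5493     1,826.1972
  Σ                    483.1827     1,878.9780
P = 483.1827; Macaulay duration = 1,878.9780 / 483.1827 = 3.88875 half-year periods = 1.94438 years.
Modified duration = D_Mac / (1 + y) = 1.94438 / 1.02775 = 1.89188 years.

1.892 years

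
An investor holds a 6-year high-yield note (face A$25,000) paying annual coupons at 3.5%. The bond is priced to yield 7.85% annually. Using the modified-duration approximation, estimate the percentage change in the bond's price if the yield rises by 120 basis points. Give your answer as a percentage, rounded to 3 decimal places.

-6.060%

Periodic yield y = 0.0785. Modified duration first:
  t   CF        PV=CF/(1+0.0785)^t    t·PV
  1       875.00       811.3120       811.3120
  2       875.00       752.2596     1,504.5193
  3       875.00       697.5054     2,092.5163
  4       875.00       646.7366     2,586.9465
  5       875.00       599.6631     2,998.3154
  6    25,875.00    16,442.1824    98,653.0944
  Σ                 19,949.6592   108,646.7039
P = 19,949.6592; D_Mac = 5.44604 yrs; D_mod = 5.44604/(1+0.0785) = 5.04965 yrs.
ΔP/P ≈ -D_mod · Δy = -5.04965 × (+0.012) = -0.060596 = -6.0596%.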